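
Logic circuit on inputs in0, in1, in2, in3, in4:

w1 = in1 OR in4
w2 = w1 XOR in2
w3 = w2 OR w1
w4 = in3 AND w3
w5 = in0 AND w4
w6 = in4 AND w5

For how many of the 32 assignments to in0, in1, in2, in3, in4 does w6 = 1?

4

w6 = in4 AND w5 must be 1, so both in4 = 1 and w5 = 1.
w5 = in0 AND w4 must be 1, so both in0 = 1 and w4 = 1.
Satisfying assignments:
  in0=1, in1=0, in2=0, in3=1, in4=1
  in0=1, in1=0, in2=1, in3=1, in4=1
  in0=1, in1=1, in2=0, in3=1, in4=1
  in0=1, in1=1, in2=1, in3=1, in4=1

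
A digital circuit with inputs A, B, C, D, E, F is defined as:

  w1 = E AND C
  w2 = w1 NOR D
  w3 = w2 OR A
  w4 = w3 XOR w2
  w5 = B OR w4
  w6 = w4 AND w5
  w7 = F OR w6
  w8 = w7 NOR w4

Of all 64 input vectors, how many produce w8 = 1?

22

w8 = w7 NOR w4 must be 1, so both w7 = 0 and w4 = 0.
Enumerating the 64 input combinations, 22 give w8 = 1 and 42 give w8 = 0.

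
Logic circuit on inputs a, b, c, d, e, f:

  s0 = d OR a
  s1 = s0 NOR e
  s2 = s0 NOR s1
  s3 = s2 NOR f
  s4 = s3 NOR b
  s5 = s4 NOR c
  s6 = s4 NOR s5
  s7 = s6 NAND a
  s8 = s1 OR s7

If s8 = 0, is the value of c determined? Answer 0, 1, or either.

1

s8 = s1 OR s7 must be 0, so both s1 = 0 and s7 = 0.
Every assignment with s8 = 0 has c = 1; there are 12 such assignment(s).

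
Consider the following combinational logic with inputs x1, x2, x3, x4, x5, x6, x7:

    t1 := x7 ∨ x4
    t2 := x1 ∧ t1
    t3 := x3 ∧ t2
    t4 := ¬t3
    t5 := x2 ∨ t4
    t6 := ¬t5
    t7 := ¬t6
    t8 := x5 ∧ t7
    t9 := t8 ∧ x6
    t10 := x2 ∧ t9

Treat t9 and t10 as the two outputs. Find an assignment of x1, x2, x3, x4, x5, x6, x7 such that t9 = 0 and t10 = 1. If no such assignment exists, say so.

no solution exists

Across all 128 input combinations, none give both t9 = 0 and t10 = 1.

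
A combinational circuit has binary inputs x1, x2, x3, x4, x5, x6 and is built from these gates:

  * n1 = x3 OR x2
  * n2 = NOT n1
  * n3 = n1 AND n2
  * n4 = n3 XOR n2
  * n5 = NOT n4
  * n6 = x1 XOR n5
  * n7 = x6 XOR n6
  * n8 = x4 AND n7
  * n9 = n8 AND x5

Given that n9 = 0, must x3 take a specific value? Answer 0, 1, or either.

Both values of x3 occur among assignments with n9 = 0:
  x3=0: x1=0, x2=0, x3=0, x4=0, x5=0, x6=0
  x3=1: x1=0, x2=0, x3=1, x4=0, x5=0, x6=0

either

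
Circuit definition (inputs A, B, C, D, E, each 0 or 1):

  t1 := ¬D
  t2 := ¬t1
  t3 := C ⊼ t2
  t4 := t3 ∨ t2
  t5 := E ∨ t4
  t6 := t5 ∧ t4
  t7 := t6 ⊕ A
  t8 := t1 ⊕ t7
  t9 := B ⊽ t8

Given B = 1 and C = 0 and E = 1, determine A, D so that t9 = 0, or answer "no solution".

t9 = B ⊽ t8 must be 0, so at least one of B, t8 is 1.
Check with B = 1 and C = 0 and E = 1 and A=1, D=1:
t1 = ¬D = ¬1 = 0
t2 = ¬t1 = ¬0 = 1
t3 = C ⊼ t2 = 0 ⊼ 1 = 1
t4 = t3 ∨ t2 = 1 ∨ 1 = 1
t5 = E ∨ t4 = 1 ∨ 1 = 1
t6 = t5 ∧ t4 = 1 ∧ 1 = 1
t7 = t6 ⊕ A = 1 ⊕ 1 = 0
t8 = t1 ⊕ t7 = 0 ⊕ 0 = 0
t9 = B ⊽ t8 = 1 ⊽ 0 = 0
So t9 = 0.

A=1, D=1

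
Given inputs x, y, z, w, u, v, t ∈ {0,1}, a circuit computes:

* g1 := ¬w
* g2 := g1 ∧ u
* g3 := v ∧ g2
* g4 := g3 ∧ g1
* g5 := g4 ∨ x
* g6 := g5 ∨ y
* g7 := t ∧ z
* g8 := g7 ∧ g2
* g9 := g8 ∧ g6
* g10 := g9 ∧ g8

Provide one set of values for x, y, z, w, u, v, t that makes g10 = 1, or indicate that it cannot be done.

Check with x=1, y=1, z=1, w=0, u=1, v=0, t=1:
g1 = ¬w = ¬0 = 1
g2 = g1 ∧ u = 1 ∧ 1 = 1
g3 = v ∧ g2 = 0 ∧ 1 = 0
g4 = g3 ∧ g1 = 0 ∧ 1 = 0
g5 = g4 ∨ x = 0 ∨ 1 = 1
g6 = g5 ∨ y = 1 ∨ 1 = 1
g7 = t ∧ z = 1 ∧ 1 = 1
g8 = g7 ∧ g2 = 1 ∧ 1 = 1
g9 = g8 ∧ g6 = 1 ∧ 1 = 1
g10 = g9 ∧ g8 = 1 ∧ 1 = 1
So g10 = 1 as required.

x=1, y=1, z=1, w=0, u=1, v=0, t=1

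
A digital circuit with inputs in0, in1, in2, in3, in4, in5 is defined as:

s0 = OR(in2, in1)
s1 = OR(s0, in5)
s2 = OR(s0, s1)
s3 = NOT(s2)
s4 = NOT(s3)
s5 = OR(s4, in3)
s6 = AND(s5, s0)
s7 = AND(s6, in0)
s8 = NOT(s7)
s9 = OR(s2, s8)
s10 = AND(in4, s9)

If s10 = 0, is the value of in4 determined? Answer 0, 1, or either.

0

s10 = AND(in4, s9) must be 0, so at least one of in4, s9 is 0.
Every assignment with s10 = 0 has in4 = 0; there are 32 such assignment(s).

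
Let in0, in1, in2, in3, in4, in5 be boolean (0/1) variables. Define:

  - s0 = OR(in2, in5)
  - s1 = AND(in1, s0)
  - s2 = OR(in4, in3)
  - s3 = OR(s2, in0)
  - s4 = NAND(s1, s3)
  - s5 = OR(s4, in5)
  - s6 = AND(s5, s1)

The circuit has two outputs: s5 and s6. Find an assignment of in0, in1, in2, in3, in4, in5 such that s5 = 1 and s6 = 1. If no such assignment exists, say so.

in0=1, in1=1, in2=1, in3=0, in4=0, in5=1

Check with in0=1, in1=1, in2=1, in3=0, in4=0, in5=1:
s0 = OR(in2, in5) = OR(1, 1) = 1
s1 = AND(in1, s0) = AND(1, 1) = 1
s2 = OR(in4, in3) = OR(0, 0) = 0
s3 = OR(s2, in0) = OR(0, 1) = 1
s4 = NAND(s1, s3) = NAND(1, 1) = 0
s5 = OR(s4, in5) = OR(0, 1) = 1
s6 = AND(s5, s1) = AND(1, 1) = 1
So s5 = 1 and s6 = 1.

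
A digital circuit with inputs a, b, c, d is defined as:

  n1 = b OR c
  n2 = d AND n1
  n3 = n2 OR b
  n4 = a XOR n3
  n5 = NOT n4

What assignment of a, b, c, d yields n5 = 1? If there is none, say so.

a=1, b=0, c=1, d=1

n5 = NOT n4 must be 1, so n4 = 0.
Check with a=1, b=0, c=1, d=1:
n1 = b OR c = 0 OR 1 = 1
n2 = d AND n1 = 1 AND 1 = 1
n3 = n2 OR b = 1 OR 0 = 1
n4 = a XOR n3 = 1 XOR 1 = 0
n5 = NOT n4 = NOT 0 = 1
So n5 = 1 as required.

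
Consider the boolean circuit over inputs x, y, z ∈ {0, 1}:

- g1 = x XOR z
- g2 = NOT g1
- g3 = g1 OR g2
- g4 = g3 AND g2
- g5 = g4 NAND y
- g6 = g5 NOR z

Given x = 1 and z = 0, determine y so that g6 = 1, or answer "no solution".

With x = 1 and z = 0 fixed, none of the 2 settings of y give g6 = 1.
For example, with y=0:
g1 = x XOR z = 1 XOR 0 = 1
g2 = NOT g1 = NOT 1 = 0
g3 = g1 OR g2 = 1 OR 0 = 1
g4 = g3 AND g2 = 1 AND 0 = 0
g5 = g4 NAND y = 0 NAND 0 = 1
g6 = g5 NOR z = 1 NOR 0 = 0
giving g6 = 0 ≠ 1.

no solution exists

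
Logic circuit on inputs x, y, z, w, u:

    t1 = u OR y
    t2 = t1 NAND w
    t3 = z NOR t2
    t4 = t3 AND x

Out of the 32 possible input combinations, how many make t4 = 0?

29

t4 = t3 AND x must be 0, so at least one of t3, x is 0.
Enumerating the 32 input combinations, 29 give t4 = 0 and 3 give t4 = 1.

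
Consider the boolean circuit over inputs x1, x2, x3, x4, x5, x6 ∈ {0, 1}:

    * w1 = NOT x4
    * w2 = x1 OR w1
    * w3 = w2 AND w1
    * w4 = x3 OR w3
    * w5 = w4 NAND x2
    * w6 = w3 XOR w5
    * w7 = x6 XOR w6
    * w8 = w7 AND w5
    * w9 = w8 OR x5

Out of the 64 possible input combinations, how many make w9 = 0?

22

w9 = w8 OR x5 must be 0, so both w8 = 0 and x5 = 0.
w8 = w7 AND w5 must be 0, so at least one of w7, w5 is 0.
Enumerating the 64 input combinations, 22 give w9 = 0 and 42 give w9 = 1.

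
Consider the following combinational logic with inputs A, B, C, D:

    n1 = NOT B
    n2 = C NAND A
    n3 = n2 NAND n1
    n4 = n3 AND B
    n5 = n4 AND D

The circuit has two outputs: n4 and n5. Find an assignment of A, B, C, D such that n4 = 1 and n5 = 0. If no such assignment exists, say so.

Check with A=1, B=1, C=0, D=0:
n1 = NOT B = NOT 1 = 0
n2 = C NAND A = 0 NAND 1 = 1
n3 = n2 NAND n1 = 1 NAND 0 = 1
n4 = n3 AND B = 1 AND 1 = 1
n5 = n4 AND D = 1 AND 0 = 0
So n4 = 1 and n5 = 0.

A=1, B=1, C=0, D=0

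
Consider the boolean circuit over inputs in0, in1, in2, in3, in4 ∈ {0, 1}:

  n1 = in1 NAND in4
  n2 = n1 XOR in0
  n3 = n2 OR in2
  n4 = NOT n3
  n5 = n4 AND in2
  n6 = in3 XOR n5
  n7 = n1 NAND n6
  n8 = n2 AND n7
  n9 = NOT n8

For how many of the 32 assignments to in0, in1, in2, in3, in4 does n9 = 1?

n9 = NOT n8 must be 1, so n8 = 0.
Enumerating the 32 input combinations, 22 give n9 = 1 and 10 give n9 = 0.

22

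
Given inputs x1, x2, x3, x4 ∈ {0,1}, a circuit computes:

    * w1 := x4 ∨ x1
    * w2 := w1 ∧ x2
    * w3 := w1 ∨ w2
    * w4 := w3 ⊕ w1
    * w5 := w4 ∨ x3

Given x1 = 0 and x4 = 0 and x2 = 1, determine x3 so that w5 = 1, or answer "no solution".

w5 = w4 ∨ x3 must be 1, so at least one of w4, x3 is 1.
Check with x1 = 0 and x4 = 0 and x2 = 1 and x3=1:
w1 = x4 ∨ x1 = 0 ∨ 0 = 0
w2 = w1 ∧ x2 = 0 ∧ 1 = 0
w3 = w1 ∨ w2 = 0 ∨ 0 = 0
w4 = w3 ⊕ w1 = 0 ⊕ 0 = 0
w5 = w4 ∨ x3 = 0 ∨ 1 = 1
So w5 = 1.

x3=1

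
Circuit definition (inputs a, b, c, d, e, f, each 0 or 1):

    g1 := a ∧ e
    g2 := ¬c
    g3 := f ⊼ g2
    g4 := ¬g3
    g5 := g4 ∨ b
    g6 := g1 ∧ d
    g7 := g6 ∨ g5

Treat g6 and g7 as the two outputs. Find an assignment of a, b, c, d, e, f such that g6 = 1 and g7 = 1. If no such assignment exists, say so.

Check with a=1, b=1, c=1, d=1, e=1, f=1:
g1 = a ∧ e = 1 ∧ 1 = 1
g2 = ¬c = ¬1 = 0
g3 = f ⊼ g2 = 1 ⊼ 0 = 1
g4 = ¬g3 = ¬1 = 0
g5 = g4 ∨ b = 0 ∨ 1 = 1
g6 = g1 ∧ d = 1 ∧ 1 = 1
g7 = g6 ∨ g5 = 1 ∨ 1 = 1
So g6 = 1 and g7 = 1.

a=1, b=1, c=1, d=1, e=1, f=1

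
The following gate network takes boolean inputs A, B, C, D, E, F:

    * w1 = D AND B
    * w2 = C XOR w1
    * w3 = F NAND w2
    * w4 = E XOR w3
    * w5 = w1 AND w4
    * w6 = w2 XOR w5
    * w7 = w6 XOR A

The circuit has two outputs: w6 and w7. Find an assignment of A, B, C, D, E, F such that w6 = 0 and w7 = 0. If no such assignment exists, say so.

A=0, B=1, C=0, D=1, E=1, F=1

Check with A=0, B=1, C=0, D=1, E=1, F=1:
w1 = D AND B = 1 AND 1 = 1
w2 = C XOR w1 = 0 XOR 1 = 1
w3 = F NAND w2 = 1 NAND 1 = 0
w4 = E XOR w3 = 1 XOR 0 = 1
w5 = w1 AND w4 = 1 AND 1 = 1
w6 = w2 XOR w5 = 1 XOR 1 = 0
w7 = w6 XOR A = 0 XOR 0 = 0
So w6 = 0 and w7 = 0.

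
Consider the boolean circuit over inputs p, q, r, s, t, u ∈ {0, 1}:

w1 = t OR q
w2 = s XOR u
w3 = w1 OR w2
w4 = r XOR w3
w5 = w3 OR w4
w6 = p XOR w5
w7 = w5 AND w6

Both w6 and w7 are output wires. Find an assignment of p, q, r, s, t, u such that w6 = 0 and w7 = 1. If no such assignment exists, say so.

no solution exists

Across all 64 input combinations, none give both w6 = 0 and w7 = 1.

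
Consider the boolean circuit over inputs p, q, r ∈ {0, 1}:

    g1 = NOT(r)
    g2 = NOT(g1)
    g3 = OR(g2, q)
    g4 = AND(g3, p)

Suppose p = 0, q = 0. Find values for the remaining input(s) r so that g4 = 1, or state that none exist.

With p = 0, q = 0 fixed, none of the 2 settings of r give g4 = 1.
For example, with r=1:
g1 = NOT(r) = NOT 1 = 0
g2 = NOT(g1) = NOT 0 = 1
g3 = OR(g2, q) = OR(1, 0) = 1
g4 = AND(g3, p) = AND(1, 0) = 0
giving g4 = 0 ≠ 1.

no solution exists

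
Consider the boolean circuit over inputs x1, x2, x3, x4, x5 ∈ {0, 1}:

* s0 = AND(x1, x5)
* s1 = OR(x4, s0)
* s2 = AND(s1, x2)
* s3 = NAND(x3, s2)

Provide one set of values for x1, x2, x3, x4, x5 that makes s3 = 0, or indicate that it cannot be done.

x1=1, x2=1, x3=1, x4=0, x5=1

Check with x1=1, x2=1, x3=1, x4=0, x5=1:
s0 = AND(x1, x5) = AND(1, 1) = 1
s1 = OR(x4, s0) = OR(0, 1) = 1
s2 = AND(s1, x2) = AND(1, 1) = 1
s3 = NAND(x3, s2) = NAND(1, 1) = 0
So s3 = 0 as required.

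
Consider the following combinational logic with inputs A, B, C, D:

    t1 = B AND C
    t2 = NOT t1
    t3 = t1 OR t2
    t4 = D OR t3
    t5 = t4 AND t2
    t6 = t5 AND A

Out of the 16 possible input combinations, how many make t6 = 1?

t6 = t5 AND A must be 1, so both t5 = 1 and A = 1.
t5 = t4 AND t2 must be 1, so both t4 = 1 and t2 = 1.
Satisfying assignments:
  A=1, B=0, C=0, D=0
  A=1, B=0, C=0, D=1
  A=1, B=0, C=1, D=0
  A=1, B=0, C=1, D=1
  A=1, B=1, C=0, D=0
  A=1, B=1, C=0, D=1

6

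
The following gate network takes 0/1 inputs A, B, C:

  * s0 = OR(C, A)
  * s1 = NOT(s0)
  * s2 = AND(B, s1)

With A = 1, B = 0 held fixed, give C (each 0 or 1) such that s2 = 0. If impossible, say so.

C=0

s2 = AND(B, s1) must be 0, so at least one of B, s1 is 0.
Check with A = 1, B = 0 and C=0:
s0 = OR(C, A) = OR(0, 1) = 1
s1 = NOT(s0) = NOT 1 = 0
s2 = AND(B, s1) = AND(0, 0) = 0
So s2 = 0.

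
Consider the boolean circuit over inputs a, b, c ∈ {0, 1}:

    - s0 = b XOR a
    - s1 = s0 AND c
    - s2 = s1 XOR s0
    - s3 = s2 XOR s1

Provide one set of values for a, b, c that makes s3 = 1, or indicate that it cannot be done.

a=0 b=1 c=1

Check with a=0 b=1 c=1:
s0 = b XOR a = 1 XOR 0 = 1
s1 = s0 AND c = 1 AND 1 = 1
s2 = s1 XOR s0 = 1 XOR 1 = 0
s3 = s2 XOR s1 = 0 XOR 1 = 1
So s3 = 1 as required.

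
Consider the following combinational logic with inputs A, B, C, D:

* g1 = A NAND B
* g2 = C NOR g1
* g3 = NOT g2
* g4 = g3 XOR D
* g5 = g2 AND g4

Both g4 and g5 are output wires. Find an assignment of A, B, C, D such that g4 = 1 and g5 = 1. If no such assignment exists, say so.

Check with A=1, B=1, C=0, D=1:
g1 = A NAND B = 1 NAND 1 = 0
g2 = C NOR g1 = 0 NOR 0 = 1
g3 = NOT g2 = NOT 1 = 0
g4 = g3 XOR D = 0 XOR 1 = 1
g5 = g2 AND g4 = 1 AND 1 = 1
So g4 = 1 and g5 = 1.

A=1, B=1, C=0, D=1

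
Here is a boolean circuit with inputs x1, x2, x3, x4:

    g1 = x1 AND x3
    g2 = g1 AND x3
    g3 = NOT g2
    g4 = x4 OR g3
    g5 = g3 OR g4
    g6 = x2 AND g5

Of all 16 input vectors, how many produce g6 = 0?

g6 = x2 AND g5 must be 0, so at least one of x2, g5 is 0.
Enumerating the 16 input combinations, 9 give g6 = 0 and 7 give g6 = 1.

9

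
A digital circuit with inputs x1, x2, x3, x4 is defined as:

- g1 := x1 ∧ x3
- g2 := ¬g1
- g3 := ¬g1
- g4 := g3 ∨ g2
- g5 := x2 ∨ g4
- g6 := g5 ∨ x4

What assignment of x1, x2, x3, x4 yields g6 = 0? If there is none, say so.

x1=1 x2=0 x3=1 x4=0

Check with x1=1 x2=0 x3=1 x4=0:
g1 = x1 ∧ x3 = 1 ∧ 1 = 1
g2 = ¬g1 = ¬1 = 0
g3 = ¬g1 = ¬1 = 0
g4 = g3 ∨ g2 = 0 ∨ 0 = 0
g5 = x2 ∨ g4 = 0 ∨ 0 = 0
g6 = g5 ∨ x4 = 0 ∨ 0 = 0
So g6 = 0 as required.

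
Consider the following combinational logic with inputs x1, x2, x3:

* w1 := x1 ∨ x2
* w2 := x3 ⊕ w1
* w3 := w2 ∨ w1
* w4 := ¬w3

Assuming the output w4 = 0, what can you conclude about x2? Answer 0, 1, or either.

Both values of x2 occur among assignments with w4 = 0:
  x2=0: x1=0, x2=0, x3=1
  x2=1: x1=0, x2=1, x3=0

either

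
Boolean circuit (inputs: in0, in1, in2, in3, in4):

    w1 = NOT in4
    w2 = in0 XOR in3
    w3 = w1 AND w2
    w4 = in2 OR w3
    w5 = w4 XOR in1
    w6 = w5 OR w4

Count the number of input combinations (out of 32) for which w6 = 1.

w6 = w5 OR w4 must be 1, so at least one of w5, w4 is 1.
Enumerating the 32 input combinations, 26 give w6 = 1 and 6 give w6 = 0.

26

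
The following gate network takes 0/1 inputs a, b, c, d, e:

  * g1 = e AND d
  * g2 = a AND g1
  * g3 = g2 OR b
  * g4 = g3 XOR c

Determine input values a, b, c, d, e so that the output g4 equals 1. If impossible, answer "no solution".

a=1, b=0, c=1, d=0, e=1

Check with a=1, b=0, c=1, d=0, e=1:
g1 = e AND d = 1 AND 0 = 0
g2 = a AND g1 = 1 AND 0 = 0
g3 = g2 OR b = 0 OR 0 = 0
g4 = g3 XOR c = 0 XOR 1 = 1
So g4 = 1 as required.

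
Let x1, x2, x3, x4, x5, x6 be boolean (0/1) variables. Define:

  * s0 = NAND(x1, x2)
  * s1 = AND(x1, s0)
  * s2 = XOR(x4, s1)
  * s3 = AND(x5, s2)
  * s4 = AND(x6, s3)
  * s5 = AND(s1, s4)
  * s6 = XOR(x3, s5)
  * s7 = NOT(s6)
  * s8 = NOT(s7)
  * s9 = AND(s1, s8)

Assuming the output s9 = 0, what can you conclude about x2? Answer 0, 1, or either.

either

Both values of x2 occur among assignments with s9 = 0:
  x2=0: x1=0, x2=0, x3=0, x4=0, x5=0, x6=0
  x2=1: x1=0, x2=1, x3=0, x4=0, x5=0, x6=0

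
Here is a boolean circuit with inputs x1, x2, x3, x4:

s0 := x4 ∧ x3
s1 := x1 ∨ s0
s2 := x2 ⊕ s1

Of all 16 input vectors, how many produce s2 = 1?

s2 = x2 ⊕ s1 must be 1, so x2 and s1 differ.
Enumerating the 16 input combinations, 8 give s2 = 1 and 8 give s2 = 0.

8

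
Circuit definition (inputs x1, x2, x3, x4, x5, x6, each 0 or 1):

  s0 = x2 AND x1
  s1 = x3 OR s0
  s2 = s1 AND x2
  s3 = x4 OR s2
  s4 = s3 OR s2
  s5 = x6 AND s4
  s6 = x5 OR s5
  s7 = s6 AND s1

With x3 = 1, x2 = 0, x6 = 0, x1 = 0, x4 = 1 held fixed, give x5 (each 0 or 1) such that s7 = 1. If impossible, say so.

x5=1

Check with x3 = 1, x2 = 0, x6 = 0, x1 = 0, x4 = 1 and x5=1:
s0 = x2 AND x1 = 0 AND 0 = 0
s1 = x3 OR s0 = 1 OR 0 = 1
s2 = s1 AND x2 = 1 AND 0 = 0
s3 = x4 OR s2 = 1 OR 0 = 1
s4 = s3 OR s2 = 1 OR 0 = 1
s5 = x6 AND s4 = 0 AND 1 = 0
s6 = x5 OR s5 = 1 OR 0 = 1
s7 = s6 AND s1 = 1 AND 1 = 1
So s7 = 1.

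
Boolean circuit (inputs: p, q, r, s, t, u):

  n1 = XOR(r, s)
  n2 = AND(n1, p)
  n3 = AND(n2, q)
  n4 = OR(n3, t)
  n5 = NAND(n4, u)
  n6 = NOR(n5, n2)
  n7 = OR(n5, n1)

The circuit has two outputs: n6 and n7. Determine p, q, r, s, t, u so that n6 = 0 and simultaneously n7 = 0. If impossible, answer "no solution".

Across all 64 input combinations, none give both n6 = 0 and n7 = 0.

no solution exists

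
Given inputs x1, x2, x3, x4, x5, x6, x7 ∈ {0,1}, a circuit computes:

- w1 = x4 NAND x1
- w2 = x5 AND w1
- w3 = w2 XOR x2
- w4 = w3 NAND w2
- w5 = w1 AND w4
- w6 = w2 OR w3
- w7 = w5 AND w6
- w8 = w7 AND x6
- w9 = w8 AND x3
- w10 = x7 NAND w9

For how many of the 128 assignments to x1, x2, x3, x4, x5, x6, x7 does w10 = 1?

w10 = x7 NAND w9 must be 1, so at least one of x7, w9 is 0.
Enumerating the 128 input combinations, 122 give w10 = 1 and 6 give w10 = 0.

122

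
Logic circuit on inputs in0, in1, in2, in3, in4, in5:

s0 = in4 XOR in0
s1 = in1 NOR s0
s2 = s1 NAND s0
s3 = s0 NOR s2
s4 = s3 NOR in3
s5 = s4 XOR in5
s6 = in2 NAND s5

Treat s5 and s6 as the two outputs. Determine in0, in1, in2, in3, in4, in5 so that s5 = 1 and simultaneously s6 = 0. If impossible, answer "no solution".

in0=0, in1=0, in2=1, in3=0, in4=0, in5=0

Check with in0=0, in1=0, in2=1, in3=0, in4=0, in5=0:
s0 = in4 XOR in0 = 0 XOR 0 = 0
s1 = in1 NOR s0 = 0 NOR 0 = 1
s2 = s1 NAND s0 = 1 NAND 0 = 1
s3 = s0 NOR s2 = 0 NOR 1 = 0
s4 = s3 NOR in3 = 0 NOR 0 = 1
s5 = s4 XOR in5 = 1 XOR 0 = 1
s6 = in2 NAND s5 = 1 NAND 1 = 0
So s5 = 1 and s6 = 0.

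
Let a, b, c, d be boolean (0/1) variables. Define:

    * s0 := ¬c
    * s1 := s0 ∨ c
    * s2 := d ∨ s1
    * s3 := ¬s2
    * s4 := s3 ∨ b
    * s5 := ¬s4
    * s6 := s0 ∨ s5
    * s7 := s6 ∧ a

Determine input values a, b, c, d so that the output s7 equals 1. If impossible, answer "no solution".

s7 = s6 ∧ a must be 1, so both s6 = 1 and a = 1.
s6 = s0 ∨ s5 must be 1, so at least one of s0, s5 is 1.
Check with a=1, b=0, c=0, d=1:
s0 = ¬c = ¬0 = 1
s1 = s0 ∨ c = 1 ∨ 0 = 1
s2 = d ∨ s1 = 1 ∨ 1 = 1
s3 = ¬s2 = ¬1 = 0
s4 = s3 ∨ b = 0 ∨ 0 = 0
s5 = ¬s4 = ¬0 = 1
s6 = s0 ∨ s5 = 1 ∨ 1 = 1
s7 = s6 ∧ a = 1 ∧ 1 = 1
So s7 = 1 as required.

a=1, b=0, c=0, d=1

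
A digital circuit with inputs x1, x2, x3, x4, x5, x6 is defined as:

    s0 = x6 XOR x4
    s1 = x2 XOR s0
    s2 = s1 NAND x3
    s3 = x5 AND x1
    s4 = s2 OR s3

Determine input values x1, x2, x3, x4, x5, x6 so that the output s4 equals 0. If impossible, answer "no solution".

Check with x1=0, x2=1, x3=1, x4=1, x5=0, x6=1:
s0 = x6 XOR x4 = 1 XOR 1 = 0
s1 = x2 XOR s0 = 1 XOR 0 = 1
s2 = s1 NAND x3 = 1 NAND 1 = 0
s3 = x5 AND x1 = 0 AND 0 = 0
s4 = s2 OR s3 = 0 OR 0 = 0
So s4 = 0 as required.

x1=0, x2=1, x3=1, x4=1, x5=0, x6=1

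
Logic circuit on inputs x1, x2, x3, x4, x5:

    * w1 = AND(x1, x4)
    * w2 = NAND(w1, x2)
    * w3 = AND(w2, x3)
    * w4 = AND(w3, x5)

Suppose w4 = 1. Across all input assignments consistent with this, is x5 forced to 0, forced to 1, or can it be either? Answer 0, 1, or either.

1

w4 = AND(w3, x5) must be 1, so both w3 = 1 and x5 = 1.
w3 = AND(w2, x3) must be 1, so both w2 = 1 and x3 = 1.
w2 = NAND(w1, x2) must be 1, so at least one of w1, x2 is 0.
Every assignment with w4 = 1 has x5 = 1; there are 7 such assignment(s).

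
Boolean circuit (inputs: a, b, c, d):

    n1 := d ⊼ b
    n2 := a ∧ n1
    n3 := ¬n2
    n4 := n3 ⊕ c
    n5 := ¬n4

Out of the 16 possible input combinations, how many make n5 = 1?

n5 = ¬n4 must be 1, so n4 = 0.
n4 = n3 ⊕ c must be 0, so n3 and c are equal.
Enumerating the 16 input combinations, 8 give n5 = 1 and 8 give n5 = 0.

8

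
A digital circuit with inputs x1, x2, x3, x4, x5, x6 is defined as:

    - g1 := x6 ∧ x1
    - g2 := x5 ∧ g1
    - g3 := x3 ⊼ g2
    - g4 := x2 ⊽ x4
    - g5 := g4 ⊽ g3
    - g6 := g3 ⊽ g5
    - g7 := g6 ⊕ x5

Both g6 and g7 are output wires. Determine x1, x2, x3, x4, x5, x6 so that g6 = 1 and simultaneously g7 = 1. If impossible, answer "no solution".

Across all 64 input combinations, none give both g6 = 1 and g7 = 1.

no solution exists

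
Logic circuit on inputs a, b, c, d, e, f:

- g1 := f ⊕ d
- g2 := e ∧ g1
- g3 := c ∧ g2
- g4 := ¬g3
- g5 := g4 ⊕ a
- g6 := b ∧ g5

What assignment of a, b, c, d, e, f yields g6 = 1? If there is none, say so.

g6 = b ∧ g5 must be 1, so both b = 1 and g5 = 1.
g5 = g4 ⊕ a must be 1, so g4 and a differ.
Check with a=0, b=1, c=1, d=0, e=0, f=1:
g1 = f ⊕ d = 1 ⊕ 0 = 1
g2 = e ∧ g1 = 0 ∧ 1 = 0
g3 = c ∧ g2 = 1 ∧ 0 = 0
g4 = ¬g3 = ¬0 = 1
g5 = g4 ⊕ a = 1 ⊕ 0 = 1
g6 = b ∧ g5 = 1 ∧ 1 = 1
So g6 = 1 as required.

a=0, b=1, c=1, d=0, e=0, f=1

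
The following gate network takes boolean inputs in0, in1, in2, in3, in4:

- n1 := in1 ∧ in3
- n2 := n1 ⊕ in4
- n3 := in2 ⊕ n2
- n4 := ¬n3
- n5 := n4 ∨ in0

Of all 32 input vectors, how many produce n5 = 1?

n5 = n4 ∨ in0 must be 1, so at least one of n4, in0 is 1.
Enumerating the 32 input combinations, 24 give n5 = 1 and 8 give n5 = 0.

24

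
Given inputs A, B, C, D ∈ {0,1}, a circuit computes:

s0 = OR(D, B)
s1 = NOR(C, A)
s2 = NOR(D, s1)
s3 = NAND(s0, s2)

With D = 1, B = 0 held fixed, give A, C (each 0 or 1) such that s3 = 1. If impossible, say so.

A=0, C=0

s3 = NAND(s0, s2) must be 1, so at least one of s0, s2 is 0.
Check with D = 1, B = 0 and A=0, C=0:
s0 = OR(D, B) = OR(1, 0) = 1
s1 = NOR(C, A) = NOR(0, 0) = 1
s2 = NOR(D, s1) = NOR(1, 1) = 0
s3 = NAND(s0, s2) = NAND(1, 0) = 1
So s3 = 1.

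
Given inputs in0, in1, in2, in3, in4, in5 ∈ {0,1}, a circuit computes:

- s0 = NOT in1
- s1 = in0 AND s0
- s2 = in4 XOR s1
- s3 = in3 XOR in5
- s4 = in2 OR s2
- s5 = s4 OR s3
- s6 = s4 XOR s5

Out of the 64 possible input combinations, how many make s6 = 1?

s6 = s4 XOR s5 must be 1, so s4 and s5 differ.
Enumerating the 64 input combinations, 8 give s6 = 1 and 56 give s6 = 0.

8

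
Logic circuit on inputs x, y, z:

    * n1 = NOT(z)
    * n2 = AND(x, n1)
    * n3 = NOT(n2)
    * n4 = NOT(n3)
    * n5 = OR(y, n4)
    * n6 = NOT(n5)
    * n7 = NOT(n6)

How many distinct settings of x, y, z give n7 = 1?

n7 = NOT(n6) must be 1, so n6 = 0.
n6 = NOT(n5) must be 0, so n5 = 1.
Satisfying assignments:
  x=0, y=1, z=0
  x=0, y=1, z=1
  x=1, y=0, z=0
  x=1, y=1, z=0
  x=1, y=1, z=1

5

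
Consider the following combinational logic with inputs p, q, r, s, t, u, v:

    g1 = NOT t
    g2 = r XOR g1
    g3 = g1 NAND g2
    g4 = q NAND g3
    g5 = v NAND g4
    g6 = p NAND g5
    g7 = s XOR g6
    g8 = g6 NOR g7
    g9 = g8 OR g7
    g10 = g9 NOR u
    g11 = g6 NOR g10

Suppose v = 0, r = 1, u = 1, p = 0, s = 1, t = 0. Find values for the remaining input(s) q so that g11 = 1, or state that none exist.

no solution exists

With v = 0, r = 1, u = 1, p = 0, s = 1, t = 0 fixed, none of the 2 settings of q give g11 = 1.
For example, with q=0:
g1 = NOT t = NOT 0 = 1
g2 = r XOR g1 = 1 XOR 1 = 0
g3 = g1 NAND g2 = 1 NAND 0 = 1
g4 = q NAND g3 = 0 NAND 1 = 1
g5 = v NAND g4 = 0 NAND 1 = 1
g6 = p NAND g5 = 0 NAND 1 = 1
g7 = s XOR g6 = 1 XOR 1 = 0
g8 = g6 NOR g7 = 1 NOR 0 = 0
g9 = g8 OR g7 = 0 OR 0 = 0
g10 = g9 NOR u = 0 NOR 1 = 0
g11 = g6 NOR g10 = 1 NOR 0 = 0
giving g11 = 0 ≠ 1.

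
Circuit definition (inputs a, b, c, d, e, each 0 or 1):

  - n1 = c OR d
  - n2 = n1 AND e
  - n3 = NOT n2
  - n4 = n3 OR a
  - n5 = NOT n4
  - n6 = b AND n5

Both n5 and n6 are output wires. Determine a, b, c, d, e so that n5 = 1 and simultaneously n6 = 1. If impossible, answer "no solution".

a=0, b=1, c=1, d=0, e=1

Check with a=0, b=1, c=1, d=0, e=1:
n1 = c OR d = 1 OR 0 = 1
n2 = n1 AND e = 1 AND 1 = 1
n3 = NOT n2 = NOT 1 = 0
n4 = n3 OR a = 0 OR 0 = 0
n5 = NOT n4 = NOT 0 = 1
n6 = b AND n5 = 1 AND 1 = 1
So n5 = 1 and n6 = 1.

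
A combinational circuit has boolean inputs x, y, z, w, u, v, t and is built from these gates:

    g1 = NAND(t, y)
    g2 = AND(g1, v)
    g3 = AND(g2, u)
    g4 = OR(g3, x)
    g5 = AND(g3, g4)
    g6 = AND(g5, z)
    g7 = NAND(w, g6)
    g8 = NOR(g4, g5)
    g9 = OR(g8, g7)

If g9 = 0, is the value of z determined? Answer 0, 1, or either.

g9 = OR(g8, g7) must be 0, so both g8 = 0 and g7 = 0.
g8 = NOR(g4, g5) must be 0, so at least one of g4, g5 is 1.
Every assignment with g9 = 0 has z = 1; there are 6 such assignment(s).

1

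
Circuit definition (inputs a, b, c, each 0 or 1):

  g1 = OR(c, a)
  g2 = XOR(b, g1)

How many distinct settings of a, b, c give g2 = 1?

g2 = XOR(b, g1) must be 1, so b and g1 differ.
Satisfying assignments:
  a=0, b=0, c=1
  a=0, b=1, c=0
  a=1, b=0, c=0
  a=1, b=0, c=1

4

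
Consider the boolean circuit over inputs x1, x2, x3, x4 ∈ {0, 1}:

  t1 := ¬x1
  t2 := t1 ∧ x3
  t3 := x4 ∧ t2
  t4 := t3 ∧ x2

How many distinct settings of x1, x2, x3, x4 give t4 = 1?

1

t4 = t3 ∧ x2 must be 1, so both t3 = 1 and x2 = 1.
Satisfying assignments:
  x1=0, x2=1, x3=1, x4=1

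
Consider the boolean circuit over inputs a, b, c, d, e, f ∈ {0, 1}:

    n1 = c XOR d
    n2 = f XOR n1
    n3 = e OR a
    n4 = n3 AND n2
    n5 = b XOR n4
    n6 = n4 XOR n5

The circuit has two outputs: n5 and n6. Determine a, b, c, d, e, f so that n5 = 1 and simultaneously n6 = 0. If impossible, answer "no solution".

a=1, b=0, c=0, d=1, e=1, f=0

Check with a=1, b=0, c=0, d=1, e=1, f=0:
n1 = c XOR d = 0 XOR 1 = 1
n2 = f XOR n1 = 0 XOR 1 = 1
n3 = e OR a = 1 OR 1 = 1
n4 = n3 AND n2 = 1 AND 1 = 1
n5 = b XOR n4 = 0 XOR 1 = 1
n6 = n4 XOR n5 = 1 XOR 1 = 0
So n5 = 1 and n6 = 0.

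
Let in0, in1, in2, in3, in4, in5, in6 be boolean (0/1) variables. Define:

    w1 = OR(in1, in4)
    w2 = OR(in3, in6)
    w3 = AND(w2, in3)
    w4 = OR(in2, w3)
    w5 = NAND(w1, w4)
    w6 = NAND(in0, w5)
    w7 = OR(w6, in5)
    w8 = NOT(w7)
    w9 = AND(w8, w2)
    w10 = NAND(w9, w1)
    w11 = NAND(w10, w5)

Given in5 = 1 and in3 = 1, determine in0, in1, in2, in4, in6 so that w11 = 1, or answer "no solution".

in0=0, in1=0, in2=1, in4=1, in6=0

w11 = NAND(w10, w5) must be 1, so at least one of w10, w5 is 0.
Check with in5 = 1 and in3 = 1 and in0=0, in1=0, in2=1, in4=1, in6=0:
w1 = OR(in1, in4) = OR(0, 1) = 1
w2 = OR(in3, in6) = OR(1, 0) = 1
w3 = AND(w2, in3) = AND(1, 1) = 1
w4 = OR(in2, w3) = OR(1, 1) = 1
w5 = NAND(w1, w4) = NAND(1, 1) = 0
w6 = NAND(in0, w5) = NAND(0, 0) = 1
w7 = OR(w6, in5) = OR(1, 1) = 1
w8 = NOT(w7) = NOT 1 = 0
w9 = AND(w8, w2) = AND(0, 1) = 0
w10 = NAND(w9, w1) = NAND(0, 1) = 1
w11 = NAND(w10, w5) = NAND(1, 0) = 1
So w11 = 1.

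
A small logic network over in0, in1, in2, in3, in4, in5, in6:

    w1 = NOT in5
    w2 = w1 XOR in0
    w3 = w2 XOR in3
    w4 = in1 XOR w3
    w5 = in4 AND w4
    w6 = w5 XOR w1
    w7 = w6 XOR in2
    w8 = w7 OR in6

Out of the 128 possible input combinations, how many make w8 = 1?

96

w8 = w7 OR in6 must be 1, so at least one of w7, in6 is 1.
Enumerating the 128 input combinations, 96 give w8 = 1 and 32 give w8 = 0.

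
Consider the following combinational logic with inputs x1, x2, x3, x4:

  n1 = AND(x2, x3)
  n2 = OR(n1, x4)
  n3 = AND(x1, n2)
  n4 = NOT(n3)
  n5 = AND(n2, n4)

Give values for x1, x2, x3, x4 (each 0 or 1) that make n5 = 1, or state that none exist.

n5 = AND(n2, n4) must be 1, so both n2 = 1 and n4 = 1.
n2 = OR(n1, x4) must be 1, so at least one of n1, x4 is 1.
n4 = NOT(n3) must be 1, so n3 = 0.
Check with x1=0 x2=1 x3=0 x4=1:
n1 = AND(x2, x3) = AND(1, 0) = 0
n2 = OR(n1, x4) = OR(0, 1) = 1
n3 = AND(x1, n2) = AND(0, 1) = 0
n4 = NOT(n3) = NOT 0 = 1
n5 = AND(n2, n4) = AND(1, 1) = 1
So n5 = 1 as required.

x1=0 x2=1 x3=0 x4=1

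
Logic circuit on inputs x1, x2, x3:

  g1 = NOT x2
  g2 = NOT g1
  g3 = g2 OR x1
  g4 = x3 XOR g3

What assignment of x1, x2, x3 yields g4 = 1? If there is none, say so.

x1=0, x2=1, x3=0

g4 = x3 XOR g3 must be 1, so x3 and g3 differ.
Check with x1=0, x2=1, x3=0:
g1 = NOT x2 = NOT 1 = 0
g2 = NOT g1 = NOT 0 = 1
g3 = g2 OR x1 = 1 OR 0 = 1
g4 = x3 XOR g3 = 0 XOR 1 = 1
So g4 = 1 as required.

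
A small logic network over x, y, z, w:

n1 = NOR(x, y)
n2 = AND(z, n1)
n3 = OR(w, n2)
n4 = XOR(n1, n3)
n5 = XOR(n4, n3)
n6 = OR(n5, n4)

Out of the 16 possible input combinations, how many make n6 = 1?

n6 = OR(n5, n4) must be 1, so at least one of n5, n4 is 1.
Enumerating the 16 input combinations, 10 give n6 = 1 and 6 give n6 = 0.

10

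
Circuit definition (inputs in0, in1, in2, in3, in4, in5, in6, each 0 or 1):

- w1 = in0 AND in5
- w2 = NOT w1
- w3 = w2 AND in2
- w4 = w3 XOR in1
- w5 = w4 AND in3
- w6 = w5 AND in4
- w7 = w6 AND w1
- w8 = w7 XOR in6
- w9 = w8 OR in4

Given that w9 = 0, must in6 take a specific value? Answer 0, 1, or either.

w9 = w8 OR in4 must be 0, so both w8 = 0 and in4 = 0.
w8 = w7 XOR in6 must be 0, so w7 and in6 are equal.
Every assignment with w9 = 0 has in6 = 0; there are 32 such assignment(s).

0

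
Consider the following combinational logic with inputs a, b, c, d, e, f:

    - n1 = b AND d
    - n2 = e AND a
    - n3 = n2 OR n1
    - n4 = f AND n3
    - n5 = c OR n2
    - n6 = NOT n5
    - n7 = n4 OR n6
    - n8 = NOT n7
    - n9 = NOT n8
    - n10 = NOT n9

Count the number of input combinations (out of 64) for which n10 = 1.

29

n10 = NOT n9 must be 1, so n9 = 0.
Enumerating the 64 input combinations, 29 give n10 = 1 and 35 give n10 = 0.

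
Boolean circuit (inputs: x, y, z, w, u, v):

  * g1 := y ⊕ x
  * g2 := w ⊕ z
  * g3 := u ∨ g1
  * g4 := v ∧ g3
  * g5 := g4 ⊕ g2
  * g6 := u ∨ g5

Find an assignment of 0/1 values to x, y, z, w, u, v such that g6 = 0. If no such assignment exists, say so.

g6 = u ∨ g5 must be 0, so both u = 0 and g5 = 0.
Check with x=1 y=0 z=0 w=1 u=0 v=1:
g1 = y ⊕ x = 0 ⊕ 1 = 1
g2 = w ⊕ z = 1 ⊕ 0 = 1
g3 = u ∨ g1 = 0 ∨ 1 = 1
g4 = v ∧ g3 = 1 ∧ 1 = 1
g5 = g4 ⊕ g2 = 1 ⊕ 1 = 0
g6 = u ∨ g5 = 0 ∨ 0 = 0
So g6 = 0 as required.

x=1 y=0 z=0 w=1 u=0 v=1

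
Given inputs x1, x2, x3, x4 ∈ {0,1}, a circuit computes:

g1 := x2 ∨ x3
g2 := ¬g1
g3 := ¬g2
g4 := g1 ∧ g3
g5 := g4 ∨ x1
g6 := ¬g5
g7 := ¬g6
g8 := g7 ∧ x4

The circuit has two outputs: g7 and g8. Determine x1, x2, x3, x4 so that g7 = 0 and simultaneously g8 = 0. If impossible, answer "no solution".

x1=0 x2=0 x3=0 x4=0

Check with x1=0 x2=0 x3=0 x4=0:
g1 = x2 ∨ x3 = 0 ∨ 0 = 0
g2 = ¬g1 = ¬0 = 1
g3 = ¬g2 = ¬1 = 0
g4 = g1 ∧ g3 = 0 ∧ 0 = 0
g5 = g4 ∨ x1 = 0 ∨ 0 = 0
g6 = ¬g5 = ¬0 = 1
g7 = ¬g6 = ¬1 = 0
g8 = g7 ∧ x4 = 0 ∧ 0 = 0
So g7 = 0 and g8 = 0.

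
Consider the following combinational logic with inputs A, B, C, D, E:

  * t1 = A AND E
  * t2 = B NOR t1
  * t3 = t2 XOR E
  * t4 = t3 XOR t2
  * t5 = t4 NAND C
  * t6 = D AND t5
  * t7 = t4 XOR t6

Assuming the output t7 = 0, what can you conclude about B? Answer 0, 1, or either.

Both values of B occur among assignments with t7 = 0:
  B=0: A=0, B=0, C=0, D=0, E=0
  B=1: A=0, B=1, C=0, D=0, E=0

either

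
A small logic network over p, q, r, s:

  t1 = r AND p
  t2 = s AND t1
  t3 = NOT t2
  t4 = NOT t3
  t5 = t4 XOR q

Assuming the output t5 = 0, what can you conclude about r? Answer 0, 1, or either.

either

Both values of r occur among assignments with t5 = 0:
  r=0: p=0, q=0, r=0, s=0
  r=1: p=0, q=0, r=1, s=0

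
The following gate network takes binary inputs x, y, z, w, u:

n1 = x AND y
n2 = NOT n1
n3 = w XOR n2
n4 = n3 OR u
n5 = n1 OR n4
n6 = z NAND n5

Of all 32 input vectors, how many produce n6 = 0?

n6 = z NAND n5 must be 0, so both z = 1 and n5 = 1.
n5 = n1 OR n4 must be 1, so at least one of n1, n4 is 1.
Enumerating the 32 input combinations, 13 give n6 = 0 and 19 give n6 = 1.

13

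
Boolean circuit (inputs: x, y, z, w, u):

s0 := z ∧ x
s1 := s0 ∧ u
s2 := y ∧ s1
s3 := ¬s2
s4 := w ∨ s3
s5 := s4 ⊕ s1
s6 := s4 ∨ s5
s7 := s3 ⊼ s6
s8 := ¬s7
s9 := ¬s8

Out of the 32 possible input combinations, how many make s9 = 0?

s9 = ¬s8 must be 0, so s8 = 1.
s8 = ¬s7 must be 1, so s7 = 0.
Enumerating the 32 input combinations, 30 give s9 = 0 and 2 give s9 = 1.

30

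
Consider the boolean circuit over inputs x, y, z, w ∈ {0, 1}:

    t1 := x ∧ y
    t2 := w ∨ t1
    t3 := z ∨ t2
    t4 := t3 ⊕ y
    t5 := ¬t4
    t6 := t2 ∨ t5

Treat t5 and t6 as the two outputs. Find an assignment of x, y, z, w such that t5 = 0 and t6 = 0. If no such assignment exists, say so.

x=0 y=0 z=1 w=0

Check with x=0 y=0 z=1 w=0:
t1 = x ∧ y = 0 ∧ 0 = 0
t2 = w ∨ t1 = 0 ∨ 0 = 0
t3 = z ∨ t2 = 1 ∨ 0 = 1
t4 = t3 ⊕ y = 1 ⊕ 0 = 1
t5 = ¬t4 = ¬1 = 0
t6 = t2 ∨ t5 = 0 ∨ 0 = 0
So t5 = 0 and t6 = 0.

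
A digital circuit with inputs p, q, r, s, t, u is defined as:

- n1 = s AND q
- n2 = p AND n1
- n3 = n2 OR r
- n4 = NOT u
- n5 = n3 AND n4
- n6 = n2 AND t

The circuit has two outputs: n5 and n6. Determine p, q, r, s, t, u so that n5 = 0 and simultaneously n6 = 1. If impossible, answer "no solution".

Check with p=1, q=1, r=0, s=1, t=1, u=1:
n1 = s AND q = 1 AND 1 = 1
n2 = p AND n1 = 1 AND 1 = 1
n3 = n2 OR r = 1 OR 0 = 1
n4 = NOT u = NOT 1 = 0
n5 = n3 AND n4 = 1 AND 0 = 0
n6 = n2 AND t = 1 AND 1 = 1
So n5 = 0 and n6 = 1.

p=1, q=1, r=0, s=1, t=1, u=1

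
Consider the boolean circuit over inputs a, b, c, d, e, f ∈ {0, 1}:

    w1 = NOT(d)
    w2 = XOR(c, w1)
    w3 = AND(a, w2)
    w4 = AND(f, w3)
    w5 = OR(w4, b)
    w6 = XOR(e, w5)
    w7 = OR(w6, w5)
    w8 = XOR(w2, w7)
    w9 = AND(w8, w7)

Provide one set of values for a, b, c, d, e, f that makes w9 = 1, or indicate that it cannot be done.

w9 = AND(w8, w7) must be 1, so both w8 = 1 and w7 = 1.
w8 = XOR(w2, w7) must be 1, so w2 and w7 differ.
Check with a=1 b=0 c=1 d=0 e=1 f=0:
w1 = NOT(d) = NOT 0 = 1
w2 = XOR(c, w1) = XOR(1, 1) = 0
w3 = AND(a, w2) = AND(1, 0) = 0
w4 = AND(f, w3) = AND(0, 0) = 0
w5 = OR(w4, b) = OR(0, 0) = 0
w6 = XOR(e, w5) = XOR(1, 0) = 1
w7 = OR(w6, w5) = OR(1, 0) = 1
w8 = XOR(w2, w7) = XOR(0, 1) = 1
w9 = AND(w8, w7) = AND(1, 1) = 1
So w9 = 1 as required.

a=1 b=0 c=1 d=0 e=1 f=0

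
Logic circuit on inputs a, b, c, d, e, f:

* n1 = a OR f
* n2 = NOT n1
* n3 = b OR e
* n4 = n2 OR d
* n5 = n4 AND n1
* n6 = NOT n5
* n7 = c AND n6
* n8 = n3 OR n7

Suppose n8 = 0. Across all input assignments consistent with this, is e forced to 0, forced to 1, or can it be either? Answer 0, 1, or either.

0

n8 = n3 OR n7 must be 0, so both n3 = 0 and n7 = 0.
n3 = b OR e must be 0, so both b = 0 and e = 0.
n7 = c AND n6 must be 0, so at least one of c, n6 is 0.
Every assignment with n8 = 0 has e = 0; there are 11 such assignment(s).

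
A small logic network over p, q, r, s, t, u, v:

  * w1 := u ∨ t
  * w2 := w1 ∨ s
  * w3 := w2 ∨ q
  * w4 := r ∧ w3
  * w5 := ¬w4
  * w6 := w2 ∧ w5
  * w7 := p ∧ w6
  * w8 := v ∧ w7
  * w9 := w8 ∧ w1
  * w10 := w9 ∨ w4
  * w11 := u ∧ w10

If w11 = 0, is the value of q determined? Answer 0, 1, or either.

Both values of q occur among assignments with w11 = 0:
  q=0: p=0, q=0, r=0, s=0, t=0, u=0, v=0
  q=1: p=0, q=1, r=0, s=0, t=0, u=0, v=0

either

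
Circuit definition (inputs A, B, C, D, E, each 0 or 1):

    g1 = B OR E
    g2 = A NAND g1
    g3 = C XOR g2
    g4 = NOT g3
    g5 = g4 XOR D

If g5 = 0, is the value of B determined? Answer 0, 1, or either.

Both values of B occur among assignments with g5 = 0:
  B=0: A=0, B=0, C=0, D=0, E=0
  B=1: A=0, B=1, C=0, D=0, E=0

either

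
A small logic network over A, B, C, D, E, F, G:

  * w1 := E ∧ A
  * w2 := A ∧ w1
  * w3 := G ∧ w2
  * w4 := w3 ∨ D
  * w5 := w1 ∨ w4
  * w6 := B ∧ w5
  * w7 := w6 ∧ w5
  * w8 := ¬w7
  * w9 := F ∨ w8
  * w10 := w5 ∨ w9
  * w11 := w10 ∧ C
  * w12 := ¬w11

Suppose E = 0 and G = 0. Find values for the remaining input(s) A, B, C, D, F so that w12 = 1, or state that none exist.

w12 = ¬w11 must be 1, so w11 = 0.
Check with E = 0 and G = 0 and A=1, B=1, C=0, D=0, F=0:
w1 = E ∧ A = 0 ∧ 1 = 0
w2 = A ∧ w1 = 1 ∧ 0 = 0
w3 = G ∧ w2 = 0 ∧ 0 = 0
w4 = w3 ∨ D = 0 ∨ 0 = 0
w5 = w1 ∨ w4 = 0 ∨ 0 = 0
w6 = B ∧ w5 = 1 ∧ 0 = 0
w7 = w6 ∧ w5 = 0 ∧ 0 = 0
w8 = ¬w7 = ¬0 = 1
w9 = F ∨ w8 = 0 ∨ 1 = 1
w10 = w5 ∨ w9 = 0 ∨ 1 = 1
w11 = w10 ∧ C = 1 ∧ 0 = 0
w12 = ¬w11 = ¬0 = 1
So w12 = 1.

A=1, B=1, C=0, D=0, F=0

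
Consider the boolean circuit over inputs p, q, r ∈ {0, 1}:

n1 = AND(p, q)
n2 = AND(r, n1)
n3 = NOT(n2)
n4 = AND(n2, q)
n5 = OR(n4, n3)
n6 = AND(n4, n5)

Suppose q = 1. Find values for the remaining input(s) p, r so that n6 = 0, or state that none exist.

n6 = AND(n4, n5) must be 0, so at least one of n4, n5 is 0.
Check with q = 1 and p=0, r=0:
n1 = AND(p, q) = AND(0, 1) = 0
n2 = AND(r, n1) = AND(0, 0) = 0
n3 = NOT(n2) = NOT 0 = 1
n4 = AND(n2, q) = AND(0, 1) = 0
n5 = OR(n4, n3) = OR(0, 1) = 1
n6 = AND(n4, n5) = AND(0, 1) = 0
So n6 = 0.

p=0 r=0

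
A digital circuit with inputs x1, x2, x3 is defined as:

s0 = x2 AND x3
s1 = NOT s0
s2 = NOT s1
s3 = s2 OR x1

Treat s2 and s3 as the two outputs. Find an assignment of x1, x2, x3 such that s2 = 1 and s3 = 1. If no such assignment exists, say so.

x1=0, x2=1, x3=1

Check with x1=0, x2=1, x3=1:
s0 = x2 AND x3 = 1 AND 1 = 1
s1 = NOT s0 = NOT 1 = 0
s2 = NOT s1 = NOT 0 = 1
s3 = s2 OR x1 = 1 OR 0 = 1
So s2 = 1 and s3 = 1.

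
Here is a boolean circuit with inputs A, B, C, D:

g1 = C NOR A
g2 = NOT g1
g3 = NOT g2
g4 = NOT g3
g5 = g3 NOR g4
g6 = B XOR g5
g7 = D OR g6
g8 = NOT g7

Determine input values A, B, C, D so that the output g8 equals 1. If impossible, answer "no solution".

A=1, B=0, C=0, D=0

g8 = NOT g7 must be 1, so g7 = 0.
g7 = D OR g6 must be 0, so both D = 0 and g6 = 0.
g6 = B XOR g5 must be 0, so B and g5 are equal.
Check with A=1, B=0, C=0, D=0:
g1 = C NOR A = 0 NOR 1 = 0
g2 = NOT g1 = NOT 0 = 1
g3 = NOT g2 = NOT 1 = 0
g4 = NOT g3 = NOT 0 = 1
g5 = g3 NOR g4 = 0 NOR 1 = 0
g6 = B XOR g5 = 0 XOR 0 = 0
g7 = D OR g6 = 0 OR 0 = 0
g8 = NOT g7 = NOT 0 = 1
So g8 = 1 as required.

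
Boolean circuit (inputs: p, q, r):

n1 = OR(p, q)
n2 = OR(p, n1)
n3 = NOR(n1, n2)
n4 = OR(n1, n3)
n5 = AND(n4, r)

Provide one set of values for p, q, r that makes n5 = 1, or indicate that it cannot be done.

p=1 q=0 r=1

Check with p=1 q=0 r=1:
n1 = OR(p, q) = OR(1, 0) = 1
n2 = OR(p, n1) = OR(1, 1) = 1
n3 = NOR(n1, n2) = NOR(1, 1) = 0
n4 = OR(n1, n3) = OR(1, 0) = 1
n5 = AND(n4, r) = AND(1, 1) = 1
So n5 = 1 as required.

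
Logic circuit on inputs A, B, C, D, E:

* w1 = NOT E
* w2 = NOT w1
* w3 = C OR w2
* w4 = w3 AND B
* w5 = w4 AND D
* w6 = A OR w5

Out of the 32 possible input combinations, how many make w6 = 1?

w6 = A OR w5 must be 1, so at least one of A, w5 is 1.
Enumerating the 32 input combinations, 19 give w6 = 1 and 13 give w6 = 0.

19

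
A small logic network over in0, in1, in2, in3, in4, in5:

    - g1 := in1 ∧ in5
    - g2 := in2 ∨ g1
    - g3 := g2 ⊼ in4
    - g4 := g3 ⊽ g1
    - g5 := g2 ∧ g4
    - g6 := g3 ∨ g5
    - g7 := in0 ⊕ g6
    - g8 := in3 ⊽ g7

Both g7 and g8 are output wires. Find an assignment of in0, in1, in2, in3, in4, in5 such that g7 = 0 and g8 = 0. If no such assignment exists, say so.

Check with in0=1, in1=0, in2=1, in3=1, in4=1, in5=0:
g1 = in1 ∧ in5 = 0 ∧ 0 = 0
g2 = in2 ∨ g1 = 1 ∨ 0 = 1
g3 = g2 ⊼ in4 = 1 ⊼ 1 = 0
g4 = g3 ⊽ g1 = 0 ⊽ 0 = 1
g5 = g2 ∧ g4 = 1 ∧ 1 = 1
g6 = g3 ∨ g5 = 0 ∨ 1 = 1
g7 = in0 ⊕ g6 = 1 ⊕ 1 = 0
g8 = in3 ⊽ g7 = 1 ⊽ 0 = 0
So g7 = 0 and g8 = 0.

in0=1, in1=0, in2=1, in3=1, in4=1, in5=0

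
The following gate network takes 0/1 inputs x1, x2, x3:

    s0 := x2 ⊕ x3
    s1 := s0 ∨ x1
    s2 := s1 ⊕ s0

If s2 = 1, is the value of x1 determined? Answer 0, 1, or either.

1

s2 = s1 ⊕ s0 must be 1, so s1 and s0 differ.
Every assignment with s2 = 1 has x1 = 1; there are 2 such assignment(s).
  x1=1, x2=0, x3=0
  x1=1, x2=1, x3=1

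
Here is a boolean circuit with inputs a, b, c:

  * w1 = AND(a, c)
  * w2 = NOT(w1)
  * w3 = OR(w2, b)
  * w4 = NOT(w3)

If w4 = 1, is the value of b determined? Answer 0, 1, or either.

0

w4 = NOT(w3) must be 1, so w3 = 0.
Every assignment with w4 = 1 has b = 0; there are 1 such assignment(s).
  a=1, b=0, c=1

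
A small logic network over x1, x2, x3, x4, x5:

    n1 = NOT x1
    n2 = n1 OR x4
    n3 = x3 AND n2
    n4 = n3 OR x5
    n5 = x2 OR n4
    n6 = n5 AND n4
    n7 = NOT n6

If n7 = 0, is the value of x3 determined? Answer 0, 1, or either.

Both values of x3 occur among assignments with n7 = 0:
  x3=0: x1=0, x2=0, x3=0, x4=0, x5=1
  x3=1: x1=0, x2=0, x3=1, x4=0, x5=0

either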